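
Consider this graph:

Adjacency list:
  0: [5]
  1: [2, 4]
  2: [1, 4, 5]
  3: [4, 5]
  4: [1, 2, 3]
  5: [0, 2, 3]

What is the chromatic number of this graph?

The graph has a maximum clique of size 3 (lower bound on chromatic number).
A valid 3-coloring: {0: 0, 1: 2, 2: 0, 3: 0, 4: 1, 5: 1}.
Chromatic number = 3.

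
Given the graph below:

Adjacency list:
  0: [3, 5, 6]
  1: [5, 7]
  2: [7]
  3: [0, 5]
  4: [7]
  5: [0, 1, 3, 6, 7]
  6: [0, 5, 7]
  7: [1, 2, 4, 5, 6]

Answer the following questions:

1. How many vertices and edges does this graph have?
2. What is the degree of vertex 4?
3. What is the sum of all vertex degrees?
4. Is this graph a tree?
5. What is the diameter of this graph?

Count: 8 vertices, 11 edges.
Vertex 4 has neighbors [7], degree = 1.
Handshaking lemma: 2 * 11 = 22.
A tree on 8 vertices has 7 edges. This graph has 11 edges (4 extra). Not a tree.
Diameter (longest shortest path) = 3.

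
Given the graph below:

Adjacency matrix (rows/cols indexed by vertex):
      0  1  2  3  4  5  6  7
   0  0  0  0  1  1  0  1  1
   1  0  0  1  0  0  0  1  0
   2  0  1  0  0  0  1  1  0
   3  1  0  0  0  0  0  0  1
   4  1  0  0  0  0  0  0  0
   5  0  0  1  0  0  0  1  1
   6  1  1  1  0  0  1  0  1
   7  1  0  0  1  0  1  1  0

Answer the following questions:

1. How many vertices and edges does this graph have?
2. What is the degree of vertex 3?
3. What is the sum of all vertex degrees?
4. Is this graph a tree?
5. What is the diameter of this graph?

Count: 8 vertices, 12 edges.
Vertex 3 has neighbors [0, 7], degree = 2.
Handshaking lemma: 2 * 12 = 24.
A tree on 8 vertices has 7 edges. This graph has 12 edges (5 extra). Not a tree.
Diameter (longest shortest path) = 3.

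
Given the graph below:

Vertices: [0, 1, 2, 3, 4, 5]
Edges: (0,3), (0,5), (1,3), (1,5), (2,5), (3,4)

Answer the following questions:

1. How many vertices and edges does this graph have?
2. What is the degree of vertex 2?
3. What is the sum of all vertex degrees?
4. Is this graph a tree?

Count: 6 vertices, 6 edges.
Vertex 2 has neighbors [5], degree = 1.
Handshaking lemma: 2 * 6 = 12.
A tree on 6 vertices has 5 edges. This graph has 6 edges (1 extra). Not a tree.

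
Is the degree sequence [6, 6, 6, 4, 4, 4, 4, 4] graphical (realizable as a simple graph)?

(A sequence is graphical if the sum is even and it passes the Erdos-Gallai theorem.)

Sum of degrees = 38. Sum is even and passes Erdos-Gallai. The sequence IS graphical.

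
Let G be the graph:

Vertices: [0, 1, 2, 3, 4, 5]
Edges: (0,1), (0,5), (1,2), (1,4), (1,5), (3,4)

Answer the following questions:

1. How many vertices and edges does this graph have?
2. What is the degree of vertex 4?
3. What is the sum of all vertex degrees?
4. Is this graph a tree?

Count: 6 vertices, 6 edges.
Vertex 4 has neighbors [1, 3], degree = 2.
Handshaking lemma: 2 * 6 = 12.
A tree on 6 vertices has 5 edges. This graph has 6 edges (1 extra). Not a tree.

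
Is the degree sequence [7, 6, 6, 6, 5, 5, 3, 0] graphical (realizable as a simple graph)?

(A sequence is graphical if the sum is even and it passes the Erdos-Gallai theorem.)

Sum of degrees = 38. Sum is even but fails Erdos-Gallai. The sequence is NOT graphical.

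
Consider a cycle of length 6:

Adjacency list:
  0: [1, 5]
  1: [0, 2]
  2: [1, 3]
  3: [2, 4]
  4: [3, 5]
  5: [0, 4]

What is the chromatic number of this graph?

This is an even cycle (C_6). Even cycles are bipartite.
Chromatic number = 2.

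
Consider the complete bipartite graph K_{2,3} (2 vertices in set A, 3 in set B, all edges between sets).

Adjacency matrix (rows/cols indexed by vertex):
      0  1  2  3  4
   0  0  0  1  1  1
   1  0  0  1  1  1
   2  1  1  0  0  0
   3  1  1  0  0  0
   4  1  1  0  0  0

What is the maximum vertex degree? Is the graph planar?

Set-A vertices have degree 3; set-B vertices have degree 2. Maximum degree = max(2,3) = 3.
min(2,3) <= 2, so K_{2,3} avoids a K_{3,3} subdivision and is planar.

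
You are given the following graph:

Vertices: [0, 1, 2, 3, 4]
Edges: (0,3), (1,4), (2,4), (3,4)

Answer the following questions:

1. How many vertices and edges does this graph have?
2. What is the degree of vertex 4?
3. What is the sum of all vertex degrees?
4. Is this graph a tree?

Count: 5 vertices, 4 edges.
Vertex 4 has neighbors [1, 2, 3], degree = 3.
Handshaking lemma: 2 * 4 = 8.
A graph is a tree iff it is connected and has exactly n-1 edges. This graph is connected (all 5 vertices in one component) and has 5-1 = 4 edges. It is a tree.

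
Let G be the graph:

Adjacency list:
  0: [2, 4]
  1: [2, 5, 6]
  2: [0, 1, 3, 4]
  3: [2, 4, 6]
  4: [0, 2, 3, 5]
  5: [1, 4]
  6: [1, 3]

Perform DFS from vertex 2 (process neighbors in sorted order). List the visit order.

DFS from vertex 2 (neighbors processed in ascending order):
Visit order: 2, 0, 4, 3, 6, 1, 5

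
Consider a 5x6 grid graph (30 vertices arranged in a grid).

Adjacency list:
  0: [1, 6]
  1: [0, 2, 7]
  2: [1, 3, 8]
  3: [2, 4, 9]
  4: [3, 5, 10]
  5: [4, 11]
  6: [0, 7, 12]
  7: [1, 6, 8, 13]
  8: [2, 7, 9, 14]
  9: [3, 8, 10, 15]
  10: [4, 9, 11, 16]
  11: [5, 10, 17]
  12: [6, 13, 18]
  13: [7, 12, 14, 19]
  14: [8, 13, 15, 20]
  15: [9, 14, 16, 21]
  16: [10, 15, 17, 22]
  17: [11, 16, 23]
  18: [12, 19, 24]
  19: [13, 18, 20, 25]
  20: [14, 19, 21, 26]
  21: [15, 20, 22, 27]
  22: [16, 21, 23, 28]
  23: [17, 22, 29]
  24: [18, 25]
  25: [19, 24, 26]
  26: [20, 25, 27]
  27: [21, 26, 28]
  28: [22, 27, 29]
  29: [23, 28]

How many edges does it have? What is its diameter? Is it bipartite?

A 5x6 grid has 24 vertical edges and 25 horizontal edges.
Total edges = 24 + 25 = 49.
Diameter = (5-1) + (6-1) = 9 (corner to opposite corner).
Grid graphs are bipartite (checkerboard coloring).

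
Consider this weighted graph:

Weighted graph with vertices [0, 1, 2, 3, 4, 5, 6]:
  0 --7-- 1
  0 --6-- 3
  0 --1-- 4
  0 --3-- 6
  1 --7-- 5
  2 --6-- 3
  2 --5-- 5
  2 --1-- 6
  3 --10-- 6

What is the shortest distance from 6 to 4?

Using Dijkstra's algorithm from vertex 6:
Shortest path: 6 -> 0 -> 4
Total weight: 3 + 1 = 4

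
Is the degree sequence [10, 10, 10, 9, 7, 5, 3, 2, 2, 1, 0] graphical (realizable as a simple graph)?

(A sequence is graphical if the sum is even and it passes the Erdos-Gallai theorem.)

Sum of degrees = 59. Sum is odd, so the sequence is NOT graphical.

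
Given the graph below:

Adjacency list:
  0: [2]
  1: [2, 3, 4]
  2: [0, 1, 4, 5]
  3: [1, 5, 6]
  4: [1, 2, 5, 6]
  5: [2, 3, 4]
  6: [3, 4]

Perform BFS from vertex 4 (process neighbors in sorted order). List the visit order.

BFS from vertex 4 (neighbors processed in ascending order):
Visit order: 4, 1, 2, 5, 6, 3, 0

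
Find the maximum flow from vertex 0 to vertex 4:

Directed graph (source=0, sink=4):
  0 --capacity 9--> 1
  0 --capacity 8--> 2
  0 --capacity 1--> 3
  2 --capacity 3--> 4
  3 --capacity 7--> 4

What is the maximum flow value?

Computing max flow:
  Flow on (0->2): 3/8
  Flow on (0->3): 1/1
  Flow on (2->4): 3/3
  Flow on (3->4): 1/7
Maximum flow = 4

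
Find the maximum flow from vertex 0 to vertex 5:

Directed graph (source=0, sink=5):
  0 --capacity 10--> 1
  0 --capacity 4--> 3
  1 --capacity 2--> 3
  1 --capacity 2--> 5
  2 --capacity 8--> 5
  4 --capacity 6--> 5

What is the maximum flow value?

Computing max flow:
  Flow on (0->1): 2/10
  Flow on (1->5): 2/2
Maximum flow = 2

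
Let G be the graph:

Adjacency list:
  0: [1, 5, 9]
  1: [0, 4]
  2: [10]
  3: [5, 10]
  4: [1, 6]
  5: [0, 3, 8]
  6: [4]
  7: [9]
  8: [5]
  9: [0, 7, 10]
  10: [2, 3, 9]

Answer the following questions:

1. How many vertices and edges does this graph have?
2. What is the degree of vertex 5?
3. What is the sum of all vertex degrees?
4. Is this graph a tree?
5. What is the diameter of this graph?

Count: 11 vertices, 11 edges.
Vertex 5 has neighbors [0, 3, 8], degree = 3.
Handshaking lemma: 2 * 11 = 22.
A tree on 11 vertices has 10 edges. This graph has 11 edges (1 extra). Not a tree.
Diameter (longest shortest path) = 6.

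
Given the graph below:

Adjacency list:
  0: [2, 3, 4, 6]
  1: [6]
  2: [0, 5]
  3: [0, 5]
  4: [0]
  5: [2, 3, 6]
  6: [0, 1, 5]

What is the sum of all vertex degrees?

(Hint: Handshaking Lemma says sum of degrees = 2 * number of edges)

Count edges: 8 edges.
By Handshaking Lemma: sum of degrees = 2 * 8 = 16.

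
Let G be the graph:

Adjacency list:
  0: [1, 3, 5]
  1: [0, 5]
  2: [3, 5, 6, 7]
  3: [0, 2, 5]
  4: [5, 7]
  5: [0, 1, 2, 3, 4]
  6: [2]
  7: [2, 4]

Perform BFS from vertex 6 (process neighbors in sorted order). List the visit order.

BFS from vertex 6 (neighbors processed in ascending order):
Visit order: 6, 2, 3, 5, 7, 0, 1, 4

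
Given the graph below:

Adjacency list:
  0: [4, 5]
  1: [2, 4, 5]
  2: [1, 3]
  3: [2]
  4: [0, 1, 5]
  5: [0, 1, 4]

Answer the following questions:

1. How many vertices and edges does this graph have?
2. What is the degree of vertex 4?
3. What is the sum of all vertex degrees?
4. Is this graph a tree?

Count: 6 vertices, 7 edges.
Vertex 4 has neighbors [0, 1, 5], degree = 3.
Handshaking lemma: 2 * 7 = 14.
A tree on 6 vertices has 5 edges. This graph has 7 edges (2 extra). Not a tree.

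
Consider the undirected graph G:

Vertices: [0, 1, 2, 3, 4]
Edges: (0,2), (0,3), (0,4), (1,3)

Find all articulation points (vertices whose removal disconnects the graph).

An articulation point is a vertex whose removal disconnects the graph.
Articulation points: [0, 3]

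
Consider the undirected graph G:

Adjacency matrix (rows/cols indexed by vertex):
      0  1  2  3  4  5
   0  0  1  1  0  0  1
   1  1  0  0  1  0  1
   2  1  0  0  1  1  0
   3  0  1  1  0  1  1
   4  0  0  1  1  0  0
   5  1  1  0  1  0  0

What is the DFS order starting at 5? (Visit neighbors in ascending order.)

DFS from vertex 5 (neighbors processed in ascending order):
Visit order: 5, 0, 1, 3, 2, 4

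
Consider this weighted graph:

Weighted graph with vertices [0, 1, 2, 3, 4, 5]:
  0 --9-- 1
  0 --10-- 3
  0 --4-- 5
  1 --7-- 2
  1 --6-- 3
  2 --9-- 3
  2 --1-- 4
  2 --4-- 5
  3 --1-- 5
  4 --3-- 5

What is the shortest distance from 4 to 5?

Using Dijkstra's algorithm from vertex 4:
Shortest path: 4 -> 5
Total weight: 3 = 3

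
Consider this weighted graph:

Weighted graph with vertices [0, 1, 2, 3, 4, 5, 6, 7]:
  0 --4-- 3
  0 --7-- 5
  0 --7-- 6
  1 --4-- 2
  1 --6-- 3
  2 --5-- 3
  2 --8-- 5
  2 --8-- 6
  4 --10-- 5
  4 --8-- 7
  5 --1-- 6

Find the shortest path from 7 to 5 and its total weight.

Using Dijkstra's algorithm from vertex 7:
Shortest path: 7 -> 4 -> 5
Total weight: 8 + 10 = 18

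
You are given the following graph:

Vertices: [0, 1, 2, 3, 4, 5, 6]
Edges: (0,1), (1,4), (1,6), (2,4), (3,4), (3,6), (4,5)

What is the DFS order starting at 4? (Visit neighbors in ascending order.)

DFS from vertex 4 (neighbors processed in ascending order):
Visit order: 4, 1, 0, 6, 3, 2, 5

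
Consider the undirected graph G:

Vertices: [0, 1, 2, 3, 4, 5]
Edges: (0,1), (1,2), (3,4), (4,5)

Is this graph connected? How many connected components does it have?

Checking connectivity: the graph has 2 connected component(s).
Components: [[0, 1, 2], [3, 4, 5]]. The graph is NOT connected.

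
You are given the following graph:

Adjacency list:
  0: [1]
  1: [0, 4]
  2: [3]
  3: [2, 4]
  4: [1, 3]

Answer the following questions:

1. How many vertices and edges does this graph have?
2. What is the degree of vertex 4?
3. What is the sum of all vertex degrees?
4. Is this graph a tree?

Count: 5 vertices, 4 edges.
Vertex 4 has neighbors [1, 3], degree = 2.
Handshaking lemma: 2 * 4 = 8.
A graph is a tree iff it is connected and has exactly n-1 edges. This graph is connected (all 5 vertices in one component) and has 5-1 = 4 edges. It is a tree.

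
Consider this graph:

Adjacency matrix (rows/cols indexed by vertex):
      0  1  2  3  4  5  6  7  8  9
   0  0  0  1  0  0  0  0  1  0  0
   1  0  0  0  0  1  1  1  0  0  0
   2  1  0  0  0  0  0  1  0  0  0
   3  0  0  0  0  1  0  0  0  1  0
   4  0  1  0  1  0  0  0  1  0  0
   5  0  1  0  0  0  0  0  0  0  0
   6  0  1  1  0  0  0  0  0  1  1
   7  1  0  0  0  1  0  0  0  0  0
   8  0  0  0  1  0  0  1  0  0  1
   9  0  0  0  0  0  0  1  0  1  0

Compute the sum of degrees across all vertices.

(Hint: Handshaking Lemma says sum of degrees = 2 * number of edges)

Count edges: 12 edges.
By Handshaking Lemma: sum of degrees = 2 * 12 = 24.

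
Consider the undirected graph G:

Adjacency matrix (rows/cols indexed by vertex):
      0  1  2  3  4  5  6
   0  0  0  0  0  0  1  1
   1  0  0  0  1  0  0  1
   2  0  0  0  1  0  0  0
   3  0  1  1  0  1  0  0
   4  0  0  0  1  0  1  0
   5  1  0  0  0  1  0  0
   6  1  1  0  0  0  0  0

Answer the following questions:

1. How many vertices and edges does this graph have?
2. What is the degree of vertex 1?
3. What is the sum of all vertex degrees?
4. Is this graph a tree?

Count: 7 vertices, 7 edges.
Vertex 1 has neighbors [3, 6], degree = 2.
Handshaking lemma: 2 * 7 = 14.
A tree on 7 vertices has 6 edges. This graph has 7 edges (1 extra). Not a tree.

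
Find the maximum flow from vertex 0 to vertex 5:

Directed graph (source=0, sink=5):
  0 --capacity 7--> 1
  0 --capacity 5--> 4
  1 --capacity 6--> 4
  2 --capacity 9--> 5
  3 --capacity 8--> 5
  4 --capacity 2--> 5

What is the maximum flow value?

Computing max flow:
  Flow on (0->1): 2/7
  Flow on (1->4): 2/6
  Flow on (4->5): 2/2
Maximum flow = 2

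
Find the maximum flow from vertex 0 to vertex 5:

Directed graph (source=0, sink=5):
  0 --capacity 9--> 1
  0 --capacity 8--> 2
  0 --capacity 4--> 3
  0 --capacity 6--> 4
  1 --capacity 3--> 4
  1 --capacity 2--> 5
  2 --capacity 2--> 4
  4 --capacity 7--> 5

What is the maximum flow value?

Computing max flow:
  Flow on (0->1): 5/9
  Flow on (0->2): 2/8
  Flow on (0->4): 2/6
  Flow on (1->4): 3/3
  Flow on (1->5): 2/2
  Flow on (2->4): 2/2
  Flow on (4->5): 7/7
Maximum flow = 9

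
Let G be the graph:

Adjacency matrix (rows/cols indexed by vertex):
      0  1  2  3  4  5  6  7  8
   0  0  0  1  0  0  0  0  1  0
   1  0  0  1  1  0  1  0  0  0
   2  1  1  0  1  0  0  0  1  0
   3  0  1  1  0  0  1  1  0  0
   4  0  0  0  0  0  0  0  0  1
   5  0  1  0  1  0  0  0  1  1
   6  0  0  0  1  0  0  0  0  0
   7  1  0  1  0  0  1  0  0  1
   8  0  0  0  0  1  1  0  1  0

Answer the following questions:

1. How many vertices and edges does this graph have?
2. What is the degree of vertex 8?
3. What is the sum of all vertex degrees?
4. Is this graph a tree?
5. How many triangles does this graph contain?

Count: 9 vertices, 13 edges.
Vertex 8 has neighbors [4, 5, 7], degree = 3.
Handshaking lemma: 2 * 13 = 26.
A tree on 9 vertices has 8 edges. This graph has 13 edges (5 extra). Not a tree.
Number of triangles = 4.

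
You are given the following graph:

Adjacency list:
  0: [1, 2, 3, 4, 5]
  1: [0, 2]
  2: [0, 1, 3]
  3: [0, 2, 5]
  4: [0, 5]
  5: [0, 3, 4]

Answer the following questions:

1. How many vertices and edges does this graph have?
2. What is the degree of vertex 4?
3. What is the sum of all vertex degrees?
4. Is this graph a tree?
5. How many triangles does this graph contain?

Count: 6 vertices, 9 edges.
Vertex 4 has neighbors [0, 5], degree = 2.
Handshaking lemma: 2 * 9 = 18.
A tree on 6 vertices has 5 edges. This graph has 9 edges (4 extra). Not a tree.
Number of triangles = 4.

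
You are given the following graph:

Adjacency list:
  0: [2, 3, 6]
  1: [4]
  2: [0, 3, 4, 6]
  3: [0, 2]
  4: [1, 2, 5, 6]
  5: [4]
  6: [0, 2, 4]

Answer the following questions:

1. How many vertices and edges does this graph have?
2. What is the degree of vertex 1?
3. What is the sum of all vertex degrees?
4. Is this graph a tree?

Count: 7 vertices, 9 edges.
Vertex 1 has neighbors [4], degree = 1.
Handshaking lemma: 2 * 9 = 18.
A tree on 7 vertices has 6 edges. This graph has 9 edges (3 extra). Not a tree.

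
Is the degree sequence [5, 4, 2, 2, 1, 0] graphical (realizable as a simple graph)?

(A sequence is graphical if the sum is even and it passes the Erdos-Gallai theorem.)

Sum of degrees = 14. Sum is even but fails Erdos-Gallai. The sequence is NOT graphical.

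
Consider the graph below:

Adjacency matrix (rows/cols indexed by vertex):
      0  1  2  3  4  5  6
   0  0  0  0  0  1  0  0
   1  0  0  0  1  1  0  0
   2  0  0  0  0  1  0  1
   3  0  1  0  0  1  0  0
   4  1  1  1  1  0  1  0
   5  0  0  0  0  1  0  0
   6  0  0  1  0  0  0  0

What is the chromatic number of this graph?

The graph has a maximum clique of size 3 (lower bound on chromatic number).
A valid 3-coloring: {0: 1, 1: 1, 2: 1, 3: 2, 4: 0, 5: 1, 6: 0}.
Chromatic number = 3.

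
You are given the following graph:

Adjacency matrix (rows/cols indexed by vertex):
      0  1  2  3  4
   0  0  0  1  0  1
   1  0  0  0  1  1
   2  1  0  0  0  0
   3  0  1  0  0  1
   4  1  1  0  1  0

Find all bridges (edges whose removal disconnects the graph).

A bridge is an edge whose removal increases the number of connected components.
Bridges found: (0,2), (0,4)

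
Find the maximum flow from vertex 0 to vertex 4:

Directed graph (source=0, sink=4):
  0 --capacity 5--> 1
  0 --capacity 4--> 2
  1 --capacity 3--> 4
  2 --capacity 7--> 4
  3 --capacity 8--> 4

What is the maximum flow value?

Computing max flow:
  Flow on (0->1): 3/5
  Flow on (0->2): 4/4
  Flow on (1->4): 3/3
  Flow on (2->4): 4/7
Maximum flow = 7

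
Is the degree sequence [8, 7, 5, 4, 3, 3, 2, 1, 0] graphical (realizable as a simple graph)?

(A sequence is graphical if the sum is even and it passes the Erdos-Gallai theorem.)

Sum of degrees = 33. Sum is odd, so the sequence is NOT graphical.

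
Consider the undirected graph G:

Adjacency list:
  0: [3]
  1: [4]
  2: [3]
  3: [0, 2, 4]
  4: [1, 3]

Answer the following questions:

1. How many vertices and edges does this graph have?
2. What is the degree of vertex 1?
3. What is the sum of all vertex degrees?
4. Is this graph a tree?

Count: 5 vertices, 4 edges.
Vertex 1 has neighbors [4], degree = 1.
Handshaking lemma: 2 * 4 = 8.
A graph is a tree iff it is connected and has exactly n-1 edges. This graph is connected (all 5 vertices in one component) and has 5-1 = 4 edges. It is a tree.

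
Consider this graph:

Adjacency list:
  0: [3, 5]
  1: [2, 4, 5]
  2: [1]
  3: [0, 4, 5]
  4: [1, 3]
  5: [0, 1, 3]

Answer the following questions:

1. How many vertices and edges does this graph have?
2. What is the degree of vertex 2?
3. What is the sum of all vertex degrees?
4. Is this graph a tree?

Count: 6 vertices, 7 edges.
Vertex 2 has neighbors [1], degree = 1.
Handshaking lemma: 2 * 7 = 14.
A tree on 6 vertices has 5 edges. This graph has 7 edges (2 extra). Not a tree.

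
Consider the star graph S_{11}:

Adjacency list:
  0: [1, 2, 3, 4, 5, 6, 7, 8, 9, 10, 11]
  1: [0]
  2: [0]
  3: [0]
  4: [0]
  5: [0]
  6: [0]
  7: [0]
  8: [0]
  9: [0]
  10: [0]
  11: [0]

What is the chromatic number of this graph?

S_{11} has one hub adjacent to 11 leaves; leaves are pairwise non-adjacent.
Color the hub 0 and every leaf 1.
Chromatic number = 2.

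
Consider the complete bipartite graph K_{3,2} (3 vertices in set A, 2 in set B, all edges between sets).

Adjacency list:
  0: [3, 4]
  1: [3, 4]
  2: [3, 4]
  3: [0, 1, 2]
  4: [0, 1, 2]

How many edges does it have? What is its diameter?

K_{3,2} has 3 * 2 = 6 edges.
Any vertex reaches any opposite-side vertex in 1 step; same-side vertices reach in 2 steps via any opposite-side vertex.
Diameter = 2.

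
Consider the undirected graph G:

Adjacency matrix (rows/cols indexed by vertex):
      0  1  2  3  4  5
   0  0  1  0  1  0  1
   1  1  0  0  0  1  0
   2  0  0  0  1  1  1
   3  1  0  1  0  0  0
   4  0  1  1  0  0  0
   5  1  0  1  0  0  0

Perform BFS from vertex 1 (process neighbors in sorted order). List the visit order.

BFS from vertex 1 (neighbors processed in ascending order):
Visit order: 1, 0, 4, 3, 5, 2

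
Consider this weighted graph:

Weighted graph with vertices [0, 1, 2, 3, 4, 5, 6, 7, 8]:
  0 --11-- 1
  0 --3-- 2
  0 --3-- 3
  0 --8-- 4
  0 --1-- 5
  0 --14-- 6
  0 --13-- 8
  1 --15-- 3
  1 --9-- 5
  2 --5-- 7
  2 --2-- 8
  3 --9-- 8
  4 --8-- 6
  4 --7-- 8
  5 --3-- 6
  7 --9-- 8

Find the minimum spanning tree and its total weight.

Applying Kruskal's algorithm (sort edges by weight, add if no cycle):
  Add (0,5) w=1
  Add (2,8) w=2
  Add (0,2) w=3
  Add (0,3) w=3
  Add (5,6) w=3
  Add (2,7) w=5
  Add (4,8) w=7
  Skip (0,4) w=8 (creates cycle)
  Skip (4,6) w=8 (creates cycle)
  Add (1,5) w=9
  Skip (3,8) w=9 (creates cycle)
  Skip (7,8) w=9 (creates cycle)
  Skip (0,1) w=11 (creates cycle)
  Skip (0,8) w=13 (creates cycle)
  Skip (0,6) w=14 (creates cycle)
  Skip (1,3) w=15 (creates cycle)
MST weight = 33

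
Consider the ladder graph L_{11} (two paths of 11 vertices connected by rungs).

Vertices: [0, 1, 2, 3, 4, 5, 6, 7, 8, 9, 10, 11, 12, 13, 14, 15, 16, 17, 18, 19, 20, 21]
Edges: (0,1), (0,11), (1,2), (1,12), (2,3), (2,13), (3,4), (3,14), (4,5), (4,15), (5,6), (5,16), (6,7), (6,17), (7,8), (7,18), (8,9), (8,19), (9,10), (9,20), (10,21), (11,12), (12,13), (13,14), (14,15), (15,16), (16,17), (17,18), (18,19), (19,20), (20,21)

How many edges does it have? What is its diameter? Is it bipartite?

Ladder graph L_{11}: 11 rungs + 2 * (11-1) path edges = 11 + 20 = 31 edges.
Diameter = 11.
Ladder graphs are bipartite (alternating coloring along each path).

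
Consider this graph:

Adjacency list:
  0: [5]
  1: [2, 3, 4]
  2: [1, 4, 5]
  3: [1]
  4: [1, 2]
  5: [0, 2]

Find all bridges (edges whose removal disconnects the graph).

A bridge is an edge whose removal increases the number of connected components.
Bridges found: (0,5), (1,3), (2,5)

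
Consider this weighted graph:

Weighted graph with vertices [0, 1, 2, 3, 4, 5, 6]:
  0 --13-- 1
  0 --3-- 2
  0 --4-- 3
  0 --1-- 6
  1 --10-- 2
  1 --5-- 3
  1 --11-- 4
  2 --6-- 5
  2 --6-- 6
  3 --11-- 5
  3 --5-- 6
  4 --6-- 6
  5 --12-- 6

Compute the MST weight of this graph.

Applying Kruskal's algorithm (sort edges by weight, add if no cycle):
  Add (0,6) w=1
  Add (0,2) w=3
  Add (0,3) w=4
  Add (1,3) w=5
  Skip (3,6) w=5 (creates cycle)
  Skip (2,6) w=6 (creates cycle)
  Add (2,5) w=6
  Add (4,6) w=6
  Skip (1,2) w=10 (creates cycle)
  Skip (1,4) w=11 (creates cycle)
  Skip (3,5) w=11 (creates cycle)
  Skip (5,6) w=12 (creates cycle)
  Skip (0,1) w=13 (creates cycle)
MST weight = 25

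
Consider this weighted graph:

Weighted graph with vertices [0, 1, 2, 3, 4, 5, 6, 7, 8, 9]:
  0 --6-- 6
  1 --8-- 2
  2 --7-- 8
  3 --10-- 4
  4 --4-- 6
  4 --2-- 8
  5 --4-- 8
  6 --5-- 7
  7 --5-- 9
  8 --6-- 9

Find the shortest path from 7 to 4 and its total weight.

Using Dijkstra's algorithm from vertex 7:
Shortest path: 7 -> 6 -> 4
Total weight: 5 + 4 = 9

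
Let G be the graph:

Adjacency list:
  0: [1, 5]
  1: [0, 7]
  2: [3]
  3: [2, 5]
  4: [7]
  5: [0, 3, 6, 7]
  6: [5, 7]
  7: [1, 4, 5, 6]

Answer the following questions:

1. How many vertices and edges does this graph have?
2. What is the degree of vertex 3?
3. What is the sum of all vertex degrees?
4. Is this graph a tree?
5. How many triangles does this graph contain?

Count: 8 vertices, 9 edges.
Vertex 3 has neighbors [2, 5], degree = 2.
Handshaking lemma: 2 * 9 = 18.
A tree on 8 vertices has 7 edges. This graph has 9 edges (2 extra). Not a tree.
Number of triangles = 1.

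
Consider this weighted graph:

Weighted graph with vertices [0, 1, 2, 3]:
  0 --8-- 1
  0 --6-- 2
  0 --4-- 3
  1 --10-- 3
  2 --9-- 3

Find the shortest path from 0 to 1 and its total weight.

Using Dijkstra's algorithm from vertex 0:
Shortest path: 0 -> 1
Total weight: 8 = 8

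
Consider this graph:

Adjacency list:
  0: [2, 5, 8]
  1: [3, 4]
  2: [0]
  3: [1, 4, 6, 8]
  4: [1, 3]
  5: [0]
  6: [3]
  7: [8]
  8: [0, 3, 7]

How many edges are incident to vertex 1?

Vertex 1 has neighbors [3, 4], so deg(1) = 2.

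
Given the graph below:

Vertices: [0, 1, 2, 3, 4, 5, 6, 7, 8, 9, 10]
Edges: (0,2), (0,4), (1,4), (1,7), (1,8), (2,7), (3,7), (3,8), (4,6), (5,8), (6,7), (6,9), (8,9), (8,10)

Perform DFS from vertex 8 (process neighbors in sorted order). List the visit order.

DFS from vertex 8 (neighbors processed in ascending order):
Visit order: 8, 1, 4, 0, 2, 7, 3, 6, 9, 5, 10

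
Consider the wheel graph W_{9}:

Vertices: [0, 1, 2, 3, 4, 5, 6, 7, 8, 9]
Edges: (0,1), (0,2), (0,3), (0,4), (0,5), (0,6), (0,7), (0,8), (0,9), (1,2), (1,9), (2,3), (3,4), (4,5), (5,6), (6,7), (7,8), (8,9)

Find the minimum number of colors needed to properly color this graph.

W_{9} = C_{9} plus a hub adjacent to every cycle vertex.
The outer cycle needs 3 colors (odd cycle); the hub is adjacent to all of them so needs a fresh color.
Chromatic number = 3 + 1 = 4.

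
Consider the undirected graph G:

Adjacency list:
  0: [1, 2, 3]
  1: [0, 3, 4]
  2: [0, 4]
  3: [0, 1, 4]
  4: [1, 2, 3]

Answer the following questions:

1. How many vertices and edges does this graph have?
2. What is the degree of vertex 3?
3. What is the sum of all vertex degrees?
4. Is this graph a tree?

Count: 5 vertices, 7 edges.
Vertex 3 has neighbors [0, 1, 4], degree = 3.
Handshaking lemma: 2 * 7 = 14.
A tree on 5 vertices has 4 edges. This graph has 7 edges (3 extra). Not a tree.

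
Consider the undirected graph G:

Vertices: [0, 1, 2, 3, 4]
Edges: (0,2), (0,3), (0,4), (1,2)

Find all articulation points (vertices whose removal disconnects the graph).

An articulation point is a vertex whose removal disconnects the graph.
Articulation points: [0, 2]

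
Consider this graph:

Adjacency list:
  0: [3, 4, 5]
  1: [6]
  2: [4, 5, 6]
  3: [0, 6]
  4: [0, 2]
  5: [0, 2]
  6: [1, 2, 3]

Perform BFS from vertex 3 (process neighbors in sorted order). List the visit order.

BFS from vertex 3 (neighbors processed in ascending order):
Visit order: 3, 0, 6, 4, 5, 1, 2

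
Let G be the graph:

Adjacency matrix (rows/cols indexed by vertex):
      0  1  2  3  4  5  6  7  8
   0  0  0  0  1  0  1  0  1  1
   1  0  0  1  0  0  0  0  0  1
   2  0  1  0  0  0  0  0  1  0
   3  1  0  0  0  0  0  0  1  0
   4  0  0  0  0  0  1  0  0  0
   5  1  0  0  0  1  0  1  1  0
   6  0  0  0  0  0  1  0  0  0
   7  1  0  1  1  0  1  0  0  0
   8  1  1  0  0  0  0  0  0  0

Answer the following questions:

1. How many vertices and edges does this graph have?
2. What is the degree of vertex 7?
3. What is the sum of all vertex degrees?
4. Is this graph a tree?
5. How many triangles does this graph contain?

Count: 9 vertices, 11 edges.
Vertex 7 has neighbors [0, 2, 3, 5], degree = 4.
Handshaking lemma: 2 * 11 = 22.
A tree on 9 vertices has 8 edges. This graph has 11 edges (3 extra). Not a tree.
Number of triangles = 2.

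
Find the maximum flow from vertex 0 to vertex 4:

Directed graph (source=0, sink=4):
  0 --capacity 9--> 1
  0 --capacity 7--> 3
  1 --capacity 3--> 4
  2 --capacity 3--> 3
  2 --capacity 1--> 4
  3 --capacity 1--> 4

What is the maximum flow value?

Computing max flow:
  Flow on (0->1): 3/9
  Flow on (0->3): 1/7
  Flow on (1->4): 3/3
  Flow on (3->4): 1/1
Maximum flow = 4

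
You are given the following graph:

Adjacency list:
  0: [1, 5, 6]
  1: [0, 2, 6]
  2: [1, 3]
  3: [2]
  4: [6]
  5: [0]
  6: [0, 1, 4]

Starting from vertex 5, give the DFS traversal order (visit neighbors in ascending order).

DFS from vertex 5 (neighbors processed in ascending order):
Visit order: 5, 0, 1, 2, 3, 6, 4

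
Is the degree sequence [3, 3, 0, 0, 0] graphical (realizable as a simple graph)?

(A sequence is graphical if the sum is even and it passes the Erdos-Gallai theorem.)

Sum of degrees = 6. Sum is even but fails Erdos-Gallai. The sequence is NOT graphical.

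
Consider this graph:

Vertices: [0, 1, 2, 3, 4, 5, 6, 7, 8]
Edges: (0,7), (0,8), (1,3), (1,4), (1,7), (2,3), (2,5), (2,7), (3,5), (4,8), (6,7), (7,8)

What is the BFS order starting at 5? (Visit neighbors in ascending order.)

BFS from vertex 5 (neighbors processed in ascending order):
Visit order: 5, 2, 3, 7, 1, 0, 6, 8, 4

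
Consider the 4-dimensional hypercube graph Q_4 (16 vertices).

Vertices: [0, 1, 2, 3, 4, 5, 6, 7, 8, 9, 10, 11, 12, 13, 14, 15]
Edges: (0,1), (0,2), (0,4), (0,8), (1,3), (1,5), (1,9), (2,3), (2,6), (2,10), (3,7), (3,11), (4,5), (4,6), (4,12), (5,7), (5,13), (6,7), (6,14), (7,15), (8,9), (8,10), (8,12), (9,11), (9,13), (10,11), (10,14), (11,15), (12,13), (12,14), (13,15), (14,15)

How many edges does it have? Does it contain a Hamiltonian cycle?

Q_4 has 16 * 4 / 2 = 32 edges.
Q_4 (d >= 2) always has a Hamiltonian cycle: a 4-bit cyclic Gray code visits every vertex exactly once and returns to the start.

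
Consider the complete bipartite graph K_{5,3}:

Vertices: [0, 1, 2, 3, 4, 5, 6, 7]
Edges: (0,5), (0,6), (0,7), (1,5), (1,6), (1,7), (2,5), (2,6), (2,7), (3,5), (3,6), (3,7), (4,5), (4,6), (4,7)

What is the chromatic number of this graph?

K_{5,3} is bipartite: vertices split into two independent sets of size 5 and 3.
Color one set 0, the other 1. No adjacent vertices share a color.
Chromatic number = 2.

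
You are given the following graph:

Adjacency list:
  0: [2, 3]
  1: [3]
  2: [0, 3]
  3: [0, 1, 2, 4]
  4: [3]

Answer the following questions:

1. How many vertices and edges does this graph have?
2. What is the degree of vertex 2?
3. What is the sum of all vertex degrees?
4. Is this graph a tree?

Count: 5 vertices, 5 edges.
Vertex 2 has neighbors [0, 3], degree = 2.
Handshaking lemma: 2 * 5 = 10.
A tree on 5 vertices has 4 edges. This graph has 5 edges (1 extra). Not a tree.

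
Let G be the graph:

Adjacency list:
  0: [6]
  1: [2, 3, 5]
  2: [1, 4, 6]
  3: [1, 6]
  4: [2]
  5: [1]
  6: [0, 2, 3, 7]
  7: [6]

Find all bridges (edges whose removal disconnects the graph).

A bridge is an edge whose removal increases the number of connected components.
Bridges found: (0,6), (1,5), (2,4), (6,7)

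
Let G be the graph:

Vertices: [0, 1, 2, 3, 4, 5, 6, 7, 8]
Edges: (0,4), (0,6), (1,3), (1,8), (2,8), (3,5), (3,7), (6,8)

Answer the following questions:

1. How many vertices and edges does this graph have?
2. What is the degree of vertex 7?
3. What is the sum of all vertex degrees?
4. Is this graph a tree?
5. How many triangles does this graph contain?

Count: 9 vertices, 8 edges.
Vertex 7 has neighbors [3], degree = 1.
Handshaking lemma: 2 * 8 = 16.
A graph is a tree iff it is connected and has exactly n-1 edges. This graph is connected (all 9 vertices in one component) and has 9-1 = 8 edges. It is a tree.
Number of triangles = 0.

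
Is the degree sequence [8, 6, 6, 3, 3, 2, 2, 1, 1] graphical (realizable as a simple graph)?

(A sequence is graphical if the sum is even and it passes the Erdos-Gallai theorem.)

Sum of degrees = 32. Sum is even but fails Erdos-Gallai. The sequence is NOT graphical.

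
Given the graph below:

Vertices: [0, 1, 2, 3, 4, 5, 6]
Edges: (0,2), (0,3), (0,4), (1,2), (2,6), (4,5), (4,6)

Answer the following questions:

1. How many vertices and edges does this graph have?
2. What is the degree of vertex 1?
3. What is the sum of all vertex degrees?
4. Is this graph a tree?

Count: 7 vertices, 7 edges.
Vertex 1 has neighbors [2], degree = 1.
Handshaking lemma: 2 * 7 = 14.
A tree on 7 vertices has 6 edges. This graph has 7 edges (1 extra). Not a tree.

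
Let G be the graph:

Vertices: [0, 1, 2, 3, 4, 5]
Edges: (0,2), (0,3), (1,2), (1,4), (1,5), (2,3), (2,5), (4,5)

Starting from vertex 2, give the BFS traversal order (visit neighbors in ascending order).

BFS from vertex 2 (neighbors processed in ascending order):
Visit order: 2, 0, 1, 3, 5, 4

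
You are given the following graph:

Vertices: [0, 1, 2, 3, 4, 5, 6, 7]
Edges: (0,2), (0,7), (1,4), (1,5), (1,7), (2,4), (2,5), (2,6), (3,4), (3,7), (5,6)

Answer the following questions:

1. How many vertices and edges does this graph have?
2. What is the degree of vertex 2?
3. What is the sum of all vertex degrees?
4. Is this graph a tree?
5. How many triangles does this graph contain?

Count: 8 vertices, 11 edges.
Vertex 2 has neighbors [0, 4, 5, 6], degree = 4.
Handshaking lemma: 2 * 11 = 22.
A tree on 8 vertices has 7 edges. This graph has 11 edges (4 extra). Not a tree.
Number of triangles = 1.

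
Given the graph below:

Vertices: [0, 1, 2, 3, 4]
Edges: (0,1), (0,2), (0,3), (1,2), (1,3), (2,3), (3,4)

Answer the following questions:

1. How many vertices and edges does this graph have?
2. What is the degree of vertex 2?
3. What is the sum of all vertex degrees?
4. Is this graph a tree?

Count: 5 vertices, 7 edges.
Vertex 2 has neighbors [0, 1, 3], degree = 3.
Handshaking lemma: 2 * 7 = 14.
A tree on 5 vertices has 4 edges. This graph has 7 edges (3 extra). Not a tree.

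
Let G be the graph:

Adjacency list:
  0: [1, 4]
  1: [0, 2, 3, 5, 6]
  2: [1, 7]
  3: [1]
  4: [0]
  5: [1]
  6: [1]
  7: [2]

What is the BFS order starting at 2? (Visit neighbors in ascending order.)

BFS from vertex 2 (neighbors processed in ascending order):
Visit order: 2, 1, 7, 0, 3, 5, 6, 4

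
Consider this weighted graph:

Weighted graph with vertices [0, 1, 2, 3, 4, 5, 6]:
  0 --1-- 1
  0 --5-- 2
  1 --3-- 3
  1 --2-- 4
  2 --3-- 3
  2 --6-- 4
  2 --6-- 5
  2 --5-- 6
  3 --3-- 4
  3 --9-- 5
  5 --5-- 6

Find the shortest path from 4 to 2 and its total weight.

Using Dijkstra's algorithm from vertex 4:
Shortest path: 4 -> 2
Total weight: 6 = 6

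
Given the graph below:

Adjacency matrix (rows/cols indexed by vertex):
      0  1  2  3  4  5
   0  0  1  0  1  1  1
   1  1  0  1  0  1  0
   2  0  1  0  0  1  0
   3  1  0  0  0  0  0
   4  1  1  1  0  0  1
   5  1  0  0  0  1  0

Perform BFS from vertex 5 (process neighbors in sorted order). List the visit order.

BFS from vertex 5 (neighbors processed in ascending order):
Visit order: 5, 0, 4, 1, 3, 2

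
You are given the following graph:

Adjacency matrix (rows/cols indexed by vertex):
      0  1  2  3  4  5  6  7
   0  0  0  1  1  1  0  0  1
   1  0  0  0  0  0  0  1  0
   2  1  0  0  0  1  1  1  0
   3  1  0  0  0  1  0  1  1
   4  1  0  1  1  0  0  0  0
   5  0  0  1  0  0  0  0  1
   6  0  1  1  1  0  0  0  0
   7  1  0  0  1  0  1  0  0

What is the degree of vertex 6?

Vertex 6 has neighbors [1, 2, 3], so deg(6) = 3.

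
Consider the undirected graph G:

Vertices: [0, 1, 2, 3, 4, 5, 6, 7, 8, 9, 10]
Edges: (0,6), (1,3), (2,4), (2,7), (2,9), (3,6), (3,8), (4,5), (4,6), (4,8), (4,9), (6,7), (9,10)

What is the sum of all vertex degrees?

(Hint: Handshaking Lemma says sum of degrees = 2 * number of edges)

Count edges: 13 edges.
By Handshaking Lemma: sum of degrees = 2 * 13 = 26.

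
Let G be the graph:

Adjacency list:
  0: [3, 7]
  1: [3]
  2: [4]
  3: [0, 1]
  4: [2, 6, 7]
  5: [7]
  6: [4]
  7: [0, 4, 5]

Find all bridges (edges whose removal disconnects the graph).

A bridge is an edge whose removal increases the number of connected components.
Bridges found: (0,3), (0,7), (1,3), (2,4), (4,6), (4,7), (5,7)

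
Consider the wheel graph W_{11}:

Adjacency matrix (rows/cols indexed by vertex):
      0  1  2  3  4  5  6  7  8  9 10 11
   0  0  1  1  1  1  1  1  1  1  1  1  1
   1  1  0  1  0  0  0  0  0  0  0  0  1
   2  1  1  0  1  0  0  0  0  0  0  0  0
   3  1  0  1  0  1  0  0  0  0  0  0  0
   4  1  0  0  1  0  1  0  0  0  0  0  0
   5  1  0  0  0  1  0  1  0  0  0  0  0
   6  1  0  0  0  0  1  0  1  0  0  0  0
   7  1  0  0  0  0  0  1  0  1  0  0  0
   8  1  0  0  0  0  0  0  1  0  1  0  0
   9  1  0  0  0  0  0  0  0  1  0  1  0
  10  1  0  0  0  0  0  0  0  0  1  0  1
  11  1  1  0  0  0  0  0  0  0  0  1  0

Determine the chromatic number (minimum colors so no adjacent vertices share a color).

W_{11} = C_{11} plus a hub adjacent to every cycle vertex.
The outer cycle needs 3 colors (odd cycle); the hub is adjacent to all of them so needs a fresh color.
Chromatic number = 3 + 1 = 4.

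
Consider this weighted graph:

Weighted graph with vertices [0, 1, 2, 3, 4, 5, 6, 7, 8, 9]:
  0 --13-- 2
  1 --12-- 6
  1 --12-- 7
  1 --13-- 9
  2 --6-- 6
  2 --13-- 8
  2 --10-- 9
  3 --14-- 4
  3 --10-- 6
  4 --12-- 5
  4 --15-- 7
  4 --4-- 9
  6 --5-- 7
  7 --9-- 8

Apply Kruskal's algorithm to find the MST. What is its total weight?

Applying Kruskal's algorithm (sort edges by weight, add if no cycle):
  Add (4,9) w=4
  Add (6,7) w=5
  Add (2,6) w=6
  Add (7,8) w=9
  Add (2,9) w=10
  Add (3,6) w=10
  Add (1,6) w=12
  Skip (1,7) w=12 (creates cycle)
  Add (4,5) w=12
  Add (0,2) w=13
  Skip (1,9) w=13 (creates cycle)
  Skip (2,8) w=13 (creates cycle)
  Skip (3,4) w=14 (creates cycle)
  Skip (4,7) w=15 (creates cycle)
MST weight = 81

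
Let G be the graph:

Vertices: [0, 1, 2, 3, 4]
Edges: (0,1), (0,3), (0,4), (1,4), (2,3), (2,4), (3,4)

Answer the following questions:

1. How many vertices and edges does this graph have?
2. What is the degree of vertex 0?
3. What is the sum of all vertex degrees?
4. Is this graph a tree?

Count: 5 vertices, 7 edges.
Vertex 0 has neighbors [1, 3, 4], degree = 3.
Handshaking lemma: 2 * 7 = 14.
A tree on 5 vertices has 4 edges. This graph has 7 edges (3 extra). Not a tree.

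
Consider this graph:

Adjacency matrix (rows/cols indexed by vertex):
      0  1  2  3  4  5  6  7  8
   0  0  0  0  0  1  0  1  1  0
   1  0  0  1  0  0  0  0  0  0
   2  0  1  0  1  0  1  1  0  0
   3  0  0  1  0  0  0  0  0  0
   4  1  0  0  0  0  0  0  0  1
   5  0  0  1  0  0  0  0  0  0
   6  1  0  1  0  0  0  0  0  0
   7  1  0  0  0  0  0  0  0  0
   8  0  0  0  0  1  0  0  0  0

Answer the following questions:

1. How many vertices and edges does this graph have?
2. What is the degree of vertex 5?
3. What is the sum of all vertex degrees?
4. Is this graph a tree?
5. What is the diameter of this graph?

Count: 9 vertices, 8 edges.
Vertex 5 has neighbors [2], degree = 1.
Handshaking lemma: 2 * 8 = 16.
A graph is a tree iff it is connected and has exactly n-1 edges. This graph is connected (all 9 vertices in one component) and has 9-1 = 8 edges. It is a tree.
Diameter (longest shortest path) = 5.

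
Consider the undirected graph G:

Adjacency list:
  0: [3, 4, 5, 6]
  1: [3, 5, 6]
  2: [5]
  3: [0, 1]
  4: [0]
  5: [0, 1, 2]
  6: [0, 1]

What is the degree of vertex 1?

Vertex 1 has neighbors [3, 5, 6], so deg(1) = 3.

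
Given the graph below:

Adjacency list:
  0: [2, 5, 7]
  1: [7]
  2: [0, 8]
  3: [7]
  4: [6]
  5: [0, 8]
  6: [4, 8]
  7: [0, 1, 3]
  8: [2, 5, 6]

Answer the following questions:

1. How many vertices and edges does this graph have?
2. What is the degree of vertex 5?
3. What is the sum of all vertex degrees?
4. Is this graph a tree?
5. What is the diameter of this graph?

Count: 9 vertices, 9 edges.
Vertex 5 has neighbors [0, 8], degree = 2.
Handshaking lemma: 2 * 9 = 18.
A tree on 9 vertices has 8 edges. This graph has 9 edges (1 extra). Not a tree.
Diameter (longest shortest path) = 6.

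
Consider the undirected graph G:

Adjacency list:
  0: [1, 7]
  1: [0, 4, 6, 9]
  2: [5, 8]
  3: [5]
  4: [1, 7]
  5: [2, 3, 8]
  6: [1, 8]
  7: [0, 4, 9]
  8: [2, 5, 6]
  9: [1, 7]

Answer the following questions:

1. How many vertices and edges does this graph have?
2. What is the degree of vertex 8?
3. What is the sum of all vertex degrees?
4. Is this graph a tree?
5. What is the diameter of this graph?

Count: 10 vertices, 12 edges.
Vertex 8 has neighbors [2, 5, 6], degree = 3.
Handshaking lemma: 2 * 12 = 24.
A tree on 10 vertices has 9 edges. This graph has 12 edges (3 extra). Not a tree.
Diameter (longest shortest path) = 6.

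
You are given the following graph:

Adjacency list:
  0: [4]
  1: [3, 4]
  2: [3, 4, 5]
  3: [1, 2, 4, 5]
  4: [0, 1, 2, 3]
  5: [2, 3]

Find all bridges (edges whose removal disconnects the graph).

A bridge is an edge whose removal increases the number of connected components.
Bridges found: (0,4)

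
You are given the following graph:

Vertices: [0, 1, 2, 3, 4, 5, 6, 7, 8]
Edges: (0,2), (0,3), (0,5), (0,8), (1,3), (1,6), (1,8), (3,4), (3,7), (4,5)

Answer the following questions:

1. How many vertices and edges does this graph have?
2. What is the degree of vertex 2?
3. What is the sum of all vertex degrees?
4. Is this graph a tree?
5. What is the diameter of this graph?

Count: 9 vertices, 10 edges.
Vertex 2 has neighbors [0], degree = 1.
Handshaking lemma: 2 * 10 = 20.
A tree on 9 vertices has 8 edges. This graph has 10 edges (2 extra). Not a tree.
Diameter (longest shortest path) = 4.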